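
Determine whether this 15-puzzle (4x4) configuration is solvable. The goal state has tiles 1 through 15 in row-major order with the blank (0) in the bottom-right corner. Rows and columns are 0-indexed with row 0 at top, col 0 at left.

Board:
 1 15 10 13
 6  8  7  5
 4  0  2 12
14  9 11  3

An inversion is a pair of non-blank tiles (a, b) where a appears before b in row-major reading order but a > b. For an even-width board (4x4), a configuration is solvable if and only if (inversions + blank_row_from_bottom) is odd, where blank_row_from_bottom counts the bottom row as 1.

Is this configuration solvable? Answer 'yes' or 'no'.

Inversions: 57
Blank is in row 2 (0-indexed from top), which is row 2 counting from the bottom (bottom = 1).
57 + 2 = 59, which is odd, so the puzzle is solvable.

Answer: yes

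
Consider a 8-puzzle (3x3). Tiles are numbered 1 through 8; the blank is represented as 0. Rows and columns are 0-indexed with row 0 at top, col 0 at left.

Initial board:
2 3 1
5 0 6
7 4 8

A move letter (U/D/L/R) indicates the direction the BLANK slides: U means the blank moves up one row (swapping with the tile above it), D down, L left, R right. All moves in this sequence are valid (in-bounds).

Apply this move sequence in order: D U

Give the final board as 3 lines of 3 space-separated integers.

After move 1 (D):
2 3 1
5 4 6
7 0 8

After move 2 (U):
2 3 1
5 0 6
7 4 8

Answer: 2 3 1
5 0 6
7 4 8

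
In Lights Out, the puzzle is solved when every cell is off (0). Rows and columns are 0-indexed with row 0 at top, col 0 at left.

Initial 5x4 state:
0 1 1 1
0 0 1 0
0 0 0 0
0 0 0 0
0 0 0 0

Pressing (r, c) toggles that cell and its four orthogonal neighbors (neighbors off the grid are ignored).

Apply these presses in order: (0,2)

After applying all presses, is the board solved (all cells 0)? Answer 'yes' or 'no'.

After press 1 at (0,2):
0 0 0 0
0 0 0 0
0 0 0 0
0 0 0 0
0 0 0 0

Lights still on: 0

Answer: yes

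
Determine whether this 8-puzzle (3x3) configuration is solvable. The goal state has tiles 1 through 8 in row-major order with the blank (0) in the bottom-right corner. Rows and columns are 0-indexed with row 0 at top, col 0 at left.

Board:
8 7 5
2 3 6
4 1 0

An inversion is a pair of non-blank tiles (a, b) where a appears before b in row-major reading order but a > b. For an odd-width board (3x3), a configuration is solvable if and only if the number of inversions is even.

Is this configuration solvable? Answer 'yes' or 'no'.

Inversions (pairs i<j in row-major order where tile[i] > tile[j] > 0): 22
22 is even, so the puzzle is solvable.

Answer: yes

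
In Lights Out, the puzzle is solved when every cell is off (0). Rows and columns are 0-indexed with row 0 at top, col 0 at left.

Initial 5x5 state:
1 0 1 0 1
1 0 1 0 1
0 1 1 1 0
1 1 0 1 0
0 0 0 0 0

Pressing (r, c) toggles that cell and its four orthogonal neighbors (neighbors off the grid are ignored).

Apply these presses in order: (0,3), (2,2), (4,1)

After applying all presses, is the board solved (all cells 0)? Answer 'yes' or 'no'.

After press 1 at (0,3):
1 0 0 1 0
1 0 1 1 1
0 1 1 1 0
1 1 0 1 0
0 0 0 0 0

After press 2 at (2,2):
1 0 0 1 0
1 0 0 1 1
0 0 0 0 0
1 1 1 1 0
0 0 0 0 0

After press 3 at (4,1):
1 0 0 1 0
1 0 0 1 1
0 0 0 0 0
1 0 1 1 0
1 1 1 0 0

Lights still on: 11

Answer: no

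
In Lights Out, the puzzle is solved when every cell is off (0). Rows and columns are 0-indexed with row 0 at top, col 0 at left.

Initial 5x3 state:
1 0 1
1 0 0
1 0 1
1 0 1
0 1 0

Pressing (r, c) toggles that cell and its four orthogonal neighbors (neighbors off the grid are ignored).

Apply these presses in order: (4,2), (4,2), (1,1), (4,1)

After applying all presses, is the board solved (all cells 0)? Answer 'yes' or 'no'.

Answer: no

Derivation:
After press 1 at (4,2):
1 0 1
1 0 0
1 0 1
1 0 0
0 0 1

After press 2 at (4,2):
1 0 1
1 0 0
1 0 1
1 0 1
0 1 0

After press 3 at (1,1):
1 1 1
0 1 1
1 1 1
1 0 1
0 1 0

After press 4 at (4,1):
1 1 1
0 1 1
1 1 1
1 1 1
1 0 1

Lights still on: 13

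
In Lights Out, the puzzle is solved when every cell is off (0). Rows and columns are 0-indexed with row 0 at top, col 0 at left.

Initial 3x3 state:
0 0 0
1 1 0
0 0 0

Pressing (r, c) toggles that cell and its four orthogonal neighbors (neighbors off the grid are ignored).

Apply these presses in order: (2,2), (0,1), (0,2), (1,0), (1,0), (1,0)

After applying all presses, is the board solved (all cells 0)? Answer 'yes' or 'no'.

After press 1 at (2,2):
0 0 0
1 1 1
0 1 1

After press 2 at (0,1):
1 1 1
1 0 1
0 1 1

After press 3 at (0,2):
1 0 0
1 0 0
0 1 1

After press 4 at (1,0):
0 0 0
0 1 0
1 1 1

After press 5 at (1,0):
1 0 0
1 0 0
0 1 1

After press 6 at (1,0):
0 0 0
0 1 0
1 1 1

Lights still on: 4

Answer: no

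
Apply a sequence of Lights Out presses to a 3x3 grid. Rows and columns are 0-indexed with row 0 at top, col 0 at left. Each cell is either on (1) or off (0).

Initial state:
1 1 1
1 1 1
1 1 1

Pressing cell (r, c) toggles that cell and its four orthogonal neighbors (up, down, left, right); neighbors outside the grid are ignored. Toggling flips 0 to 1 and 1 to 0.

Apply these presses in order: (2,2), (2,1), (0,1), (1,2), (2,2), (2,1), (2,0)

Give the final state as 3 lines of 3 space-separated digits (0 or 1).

Answer: 0 0 1
0 1 0
0 0 0

Derivation:
After press 1 at (2,2):
1 1 1
1 1 0
1 0 0

After press 2 at (2,1):
1 1 1
1 0 0
0 1 1

After press 3 at (0,1):
0 0 0
1 1 0
0 1 1

After press 4 at (1,2):
0 0 1
1 0 1
0 1 0

After press 5 at (2,2):
0 0 1
1 0 0
0 0 1

After press 6 at (2,1):
0 0 1
1 1 0
1 1 0

After press 7 at (2,0):
0 0 1
0 1 0
0 0 0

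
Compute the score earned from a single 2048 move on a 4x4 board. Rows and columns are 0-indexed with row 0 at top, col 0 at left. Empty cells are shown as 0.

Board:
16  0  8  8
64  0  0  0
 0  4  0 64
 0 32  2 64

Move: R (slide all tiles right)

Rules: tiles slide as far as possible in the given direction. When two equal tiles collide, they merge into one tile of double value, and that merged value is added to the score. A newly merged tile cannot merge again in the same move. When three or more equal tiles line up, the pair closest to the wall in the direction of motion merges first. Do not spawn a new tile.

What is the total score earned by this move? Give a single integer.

Answer: 16

Derivation:
Slide right:
row 0: [16, 0, 8, 8] -> [0, 0, 16, 16]  score +16 (running 16)
row 1: [64, 0, 0, 0] -> [0, 0, 0, 64]  score +0 (running 16)
row 2: [0, 4, 0, 64] -> [0, 0, 4, 64]  score +0 (running 16)
row 3: [0, 32, 2, 64] -> [0, 32, 2, 64]  score +0 (running 16)
Board after move:
 0  0 16 16
 0  0  0 64
 0  0  4 64
 0 32  2 64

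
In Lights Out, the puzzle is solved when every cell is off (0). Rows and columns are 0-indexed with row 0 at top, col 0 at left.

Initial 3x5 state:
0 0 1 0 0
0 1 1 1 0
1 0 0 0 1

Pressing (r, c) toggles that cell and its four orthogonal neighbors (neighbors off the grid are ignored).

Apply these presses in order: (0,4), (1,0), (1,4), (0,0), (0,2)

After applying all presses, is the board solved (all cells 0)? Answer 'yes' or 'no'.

After press 1 at (0,4):
0 0 1 1 1
0 1 1 1 1
1 0 0 0 1

After press 2 at (1,0):
1 0 1 1 1
1 0 1 1 1
0 0 0 0 1

After press 3 at (1,4):
1 0 1 1 0
1 0 1 0 0
0 0 0 0 0

After press 4 at (0,0):
0 1 1 1 0
0 0 1 0 0
0 0 0 0 0

After press 5 at (0,2):
0 0 0 0 0
0 0 0 0 0
0 0 0 0 0

Lights still on: 0

Answer: yes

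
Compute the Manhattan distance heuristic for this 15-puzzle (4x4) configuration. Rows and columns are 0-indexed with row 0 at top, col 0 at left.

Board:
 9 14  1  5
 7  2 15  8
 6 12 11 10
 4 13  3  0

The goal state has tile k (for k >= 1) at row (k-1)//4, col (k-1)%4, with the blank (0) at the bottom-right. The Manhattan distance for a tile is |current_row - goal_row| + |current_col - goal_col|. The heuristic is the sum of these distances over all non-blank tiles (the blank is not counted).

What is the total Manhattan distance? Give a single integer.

Answer: 32

Derivation:
Tile 9: (0,0)->(2,0) = 2
Tile 14: (0,1)->(3,1) = 3
Tile 1: (0,2)->(0,0) = 2
Tile 5: (0,3)->(1,0) = 4
Tile 7: (1,0)->(1,2) = 2
Tile 2: (1,1)->(0,1) = 1
Tile 15: (1,2)->(3,2) = 2
Tile 8: (1,3)->(1,3) = 0
Tile 6: (2,0)->(1,1) = 2
Tile 12: (2,1)->(2,3) = 2
Tile 11: (2,2)->(2,2) = 0
Tile 10: (2,3)->(2,1) = 2
Tile 4: (3,0)->(0,3) = 6
Tile 13: (3,1)->(3,0) = 1
Tile 3: (3,2)->(0,2) = 3
Sum: 2 + 3 + 2 + 4 + 2 + 1 + 2 + 0 + 2 + 2 + 0 + 2 + 6 + 1 + 3 = 32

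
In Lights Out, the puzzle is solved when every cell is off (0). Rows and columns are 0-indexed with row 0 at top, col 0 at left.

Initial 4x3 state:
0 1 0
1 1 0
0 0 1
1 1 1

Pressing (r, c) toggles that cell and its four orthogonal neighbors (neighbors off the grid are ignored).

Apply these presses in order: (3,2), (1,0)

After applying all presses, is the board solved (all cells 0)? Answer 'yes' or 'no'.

Answer: no

Derivation:
After press 1 at (3,2):
0 1 0
1 1 0
0 0 0
1 0 0

After press 2 at (1,0):
1 1 0
0 0 0
1 0 0
1 0 0

Lights still on: 4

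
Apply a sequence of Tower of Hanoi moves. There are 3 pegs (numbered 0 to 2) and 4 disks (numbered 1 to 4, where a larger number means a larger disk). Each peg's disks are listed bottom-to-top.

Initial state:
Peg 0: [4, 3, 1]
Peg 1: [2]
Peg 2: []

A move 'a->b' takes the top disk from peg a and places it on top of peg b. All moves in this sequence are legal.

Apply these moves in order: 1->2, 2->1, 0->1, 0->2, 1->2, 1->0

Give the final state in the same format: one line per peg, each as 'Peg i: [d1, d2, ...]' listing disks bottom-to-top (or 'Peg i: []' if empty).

Answer: Peg 0: [4, 2]
Peg 1: []
Peg 2: [3, 1]

Derivation:
After move 1 (1->2):
Peg 0: [4, 3, 1]
Peg 1: []
Peg 2: [2]

After move 2 (2->1):
Peg 0: [4, 3, 1]
Peg 1: [2]
Peg 2: []

After move 3 (0->1):
Peg 0: [4, 3]
Peg 1: [2, 1]
Peg 2: []

After move 4 (0->2):
Peg 0: [4]
Peg 1: [2, 1]
Peg 2: [3]

After move 5 (1->2):
Peg 0: [4]
Peg 1: [2]
Peg 2: [3, 1]

After move 6 (1->0):
Peg 0: [4, 2]
Peg 1: []
Peg 2: [3, 1]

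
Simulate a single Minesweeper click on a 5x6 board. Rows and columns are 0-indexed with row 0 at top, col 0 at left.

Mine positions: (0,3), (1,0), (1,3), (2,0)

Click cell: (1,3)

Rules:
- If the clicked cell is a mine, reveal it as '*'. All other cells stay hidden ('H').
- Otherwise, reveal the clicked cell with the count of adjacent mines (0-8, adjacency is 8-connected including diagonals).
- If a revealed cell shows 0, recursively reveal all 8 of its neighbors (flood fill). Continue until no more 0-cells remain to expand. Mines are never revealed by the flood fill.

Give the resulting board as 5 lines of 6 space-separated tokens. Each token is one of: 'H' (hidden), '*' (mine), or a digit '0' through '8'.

H H H H H H
H H H * H H
H H H H H H
H H H H H H
H H H H H H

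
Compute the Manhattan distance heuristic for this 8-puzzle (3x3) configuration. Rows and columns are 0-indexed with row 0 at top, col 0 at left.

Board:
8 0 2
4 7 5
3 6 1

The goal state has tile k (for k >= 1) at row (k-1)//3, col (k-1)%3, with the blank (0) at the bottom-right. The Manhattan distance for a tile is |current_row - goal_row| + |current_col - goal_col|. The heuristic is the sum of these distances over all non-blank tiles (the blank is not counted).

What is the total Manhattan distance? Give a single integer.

Tile 8: (0,0)->(2,1) = 3
Tile 2: (0,2)->(0,1) = 1
Tile 4: (1,0)->(1,0) = 0
Tile 7: (1,1)->(2,0) = 2
Tile 5: (1,2)->(1,1) = 1
Tile 3: (2,0)->(0,2) = 4
Tile 6: (2,1)->(1,2) = 2
Tile 1: (2,2)->(0,0) = 4
Sum: 3 + 1 + 0 + 2 + 1 + 4 + 2 + 4 = 17

Answer: 17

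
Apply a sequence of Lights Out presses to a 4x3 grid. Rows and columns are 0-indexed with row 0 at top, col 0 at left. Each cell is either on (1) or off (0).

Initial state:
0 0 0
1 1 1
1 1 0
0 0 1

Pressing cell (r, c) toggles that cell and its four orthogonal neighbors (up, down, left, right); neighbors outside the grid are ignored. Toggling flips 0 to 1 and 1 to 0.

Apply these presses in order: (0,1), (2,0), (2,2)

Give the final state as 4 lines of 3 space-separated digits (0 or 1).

After press 1 at (0,1):
1 1 1
1 0 1
1 1 0
0 0 1

After press 2 at (2,0):
1 1 1
0 0 1
0 0 0
1 0 1

After press 3 at (2,2):
1 1 1
0 0 0
0 1 1
1 0 0

Answer: 1 1 1
0 0 0
0 1 1
1 0 0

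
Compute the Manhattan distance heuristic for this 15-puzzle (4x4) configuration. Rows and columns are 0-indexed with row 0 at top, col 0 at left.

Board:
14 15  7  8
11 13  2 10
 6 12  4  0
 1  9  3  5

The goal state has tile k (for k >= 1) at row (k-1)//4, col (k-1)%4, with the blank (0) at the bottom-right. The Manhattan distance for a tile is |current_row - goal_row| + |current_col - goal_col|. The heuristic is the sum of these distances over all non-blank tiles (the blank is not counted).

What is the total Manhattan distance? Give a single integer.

Tile 14: (0,0)->(3,1) = 4
Tile 15: (0,1)->(3,2) = 4
Tile 7: (0,2)->(1,2) = 1
Tile 8: (0,3)->(1,3) = 1
Tile 11: (1,0)->(2,2) = 3
Tile 13: (1,1)->(3,0) = 3
Tile 2: (1,2)->(0,1) = 2
Tile 10: (1,3)->(2,1) = 3
Tile 6: (2,0)->(1,1) = 2
Tile 12: (2,1)->(2,3) = 2
Tile 4: (2,2)->(0,3) = 3
Tile 1: (3,0)->(0,0) = 3
Tile 9: (3,1)->(2,0) = 2
Tile 3: (3,2)->(0,2) = 3
Tile 5: (3,3)->(1,0) = 5
Sum: 4 + 4 + 1 + 1 + 3 + 3 + 2 + 3 + 2 + 2 + 3 + 3 + 2 + 3 + 5 = 41

Answer: 41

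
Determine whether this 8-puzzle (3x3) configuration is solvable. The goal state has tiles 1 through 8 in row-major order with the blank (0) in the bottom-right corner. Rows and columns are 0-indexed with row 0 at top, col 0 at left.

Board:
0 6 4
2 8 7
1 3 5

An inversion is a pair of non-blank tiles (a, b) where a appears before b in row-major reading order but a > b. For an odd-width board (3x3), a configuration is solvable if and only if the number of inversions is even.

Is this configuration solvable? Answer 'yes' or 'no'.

Answer: yes

Derivation:
Inversions (pairs i<j in row-major order where tile[i] > tile[j] > 0): 16
16 is even, so the puzzle is solvable.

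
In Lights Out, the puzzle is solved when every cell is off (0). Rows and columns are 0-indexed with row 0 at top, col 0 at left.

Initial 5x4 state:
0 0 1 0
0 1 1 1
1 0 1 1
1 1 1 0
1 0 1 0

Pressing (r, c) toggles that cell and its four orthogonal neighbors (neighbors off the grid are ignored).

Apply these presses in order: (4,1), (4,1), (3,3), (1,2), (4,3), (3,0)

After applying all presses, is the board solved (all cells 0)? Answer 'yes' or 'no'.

Answer: yes

Derivation:
After press 1 at (4,1):
0 0 1 0
0 1 1 1
1 0 1 1
1 0 1 0
0 1 0 0

After press 2 at (4,1):
0 0 1 0
0 1 1 1
1 0 1 1
1 1 1 0
1 0 1 0

After press 3 at (3,3):
0 0 1 0
0 1 1 1
1 0 1 0
1 1 0 1
1 0 1 1

After press 4 at (1,2):
0 0 0 0
0 0 0 0
1 0 0 0
1 1 0 1
1 0 1 1

After press 5 at (4,3):
0 0 0 0
0 0 0 0
1 0 0 0
1 1 0 0
1 0 0 0

After press 6 at (3,0):
0 0 0 0
0 0 0 0
0 0 0 0
0 0 0 0
0 0 0 0

Lights still on: 0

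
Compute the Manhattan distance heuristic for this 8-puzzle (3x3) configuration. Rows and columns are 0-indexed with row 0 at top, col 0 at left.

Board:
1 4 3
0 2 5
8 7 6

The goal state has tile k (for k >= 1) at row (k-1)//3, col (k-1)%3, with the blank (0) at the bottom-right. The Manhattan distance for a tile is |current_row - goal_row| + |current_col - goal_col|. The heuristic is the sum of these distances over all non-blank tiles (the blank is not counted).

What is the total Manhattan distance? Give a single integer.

Answer: 7

Derivation:
Tile 1: (0,0)->(0,0) = 0
Tile 4: (0,1)->(1,0) = 2
Tile 3: (0,2)->(0,2) = 0
Tile 2: (1,1)->(0,1) = 1
Tile 5: (1,2)->(1,1) = 1
Tile 8: (2,0)->(2,1) = 1
Tile 7: (2,1)->(2,0) = 1
Tile 6: (2,2)->(1,2) = 1
Sum: 0 + 2 + 0 + 1 + 1 + 1 + 1 + 1 = 7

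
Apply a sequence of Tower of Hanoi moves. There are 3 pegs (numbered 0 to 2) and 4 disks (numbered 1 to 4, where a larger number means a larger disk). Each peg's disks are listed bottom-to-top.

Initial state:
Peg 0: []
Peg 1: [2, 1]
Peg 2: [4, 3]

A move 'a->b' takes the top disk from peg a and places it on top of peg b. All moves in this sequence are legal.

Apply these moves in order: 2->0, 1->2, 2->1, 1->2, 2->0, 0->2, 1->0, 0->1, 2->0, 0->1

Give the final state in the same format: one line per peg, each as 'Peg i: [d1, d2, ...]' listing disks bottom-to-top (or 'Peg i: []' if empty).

After move 1 (2->0):
Peg 0: [3]
Peg 1: [2, 1]
Peg 2: [4]

After move 2 (1->2):
Peg 0: [3]
Peg 1: [2]
Peg 2: [4, 1]

After move 3 (2->1):
Peg 0: [3]
Peg 1: [2, 1]
Peg 2: [4]

After move 4 (1->2):
Peg 0: [3]
Peg 1: [2]
Peg 2: [4, 1]

After move 5 (2->0):
Peg 0: [3, 1]
Peg 1: [2]
Peg 2: [4]

After move 6 (0->2):
Peg 0: [3]
Peg 1: [2]
Peg 2: [4, 1]

After move 7 (1->0):
Peg 0: [3, 2]
Peg 1: []
Peg 2: [4, 1]

After move 8 (0->1):
Peg 0: [3]
Peg 1: [2]
Peg 2: [4, 1]

After move 9 (2->0):
Peg 0: [3, 1]
Peg 1: [2]
Peg 2: [4]

After move 10 (0->1):
Peg 0: [3]
Peg 1: [2, 1]
Peg 2: [4]

Answer: Peg 0: [3]
Peg 1: [2, 1]
Peg 2: [4]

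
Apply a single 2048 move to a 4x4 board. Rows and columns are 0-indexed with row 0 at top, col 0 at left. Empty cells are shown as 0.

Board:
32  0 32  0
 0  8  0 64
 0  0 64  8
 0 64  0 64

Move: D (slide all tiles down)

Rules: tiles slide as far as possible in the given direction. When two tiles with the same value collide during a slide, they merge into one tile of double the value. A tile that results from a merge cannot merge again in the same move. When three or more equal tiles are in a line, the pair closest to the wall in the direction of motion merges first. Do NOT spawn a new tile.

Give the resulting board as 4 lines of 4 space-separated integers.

Answer:  0  0  0  0
 0  0  0 64
 0  8 32  8
32 64 64 64

Derivation:
Slide down:
col 0: [32, 0, 0, 0] -> [0, 0, 0, 32]
col 1: [0, 8, 0, 64] -> [0, 0, 8, 64]
col 2: [32, 0, 64, 0] -> [0, 0, 32, 64]
col 3: [0, 64, 8, 64] -> [0, 64, 8, 64]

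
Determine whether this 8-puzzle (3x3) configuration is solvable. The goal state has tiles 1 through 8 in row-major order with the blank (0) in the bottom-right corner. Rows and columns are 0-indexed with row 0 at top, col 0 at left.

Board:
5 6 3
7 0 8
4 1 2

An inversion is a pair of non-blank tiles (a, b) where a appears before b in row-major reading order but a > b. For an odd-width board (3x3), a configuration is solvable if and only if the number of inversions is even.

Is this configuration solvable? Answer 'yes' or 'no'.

Inversions (pairs i<j in row-major order where tile[i] > tile[j] > 0): 18
18 is even, so the puzzle is solvable.

Answer: yes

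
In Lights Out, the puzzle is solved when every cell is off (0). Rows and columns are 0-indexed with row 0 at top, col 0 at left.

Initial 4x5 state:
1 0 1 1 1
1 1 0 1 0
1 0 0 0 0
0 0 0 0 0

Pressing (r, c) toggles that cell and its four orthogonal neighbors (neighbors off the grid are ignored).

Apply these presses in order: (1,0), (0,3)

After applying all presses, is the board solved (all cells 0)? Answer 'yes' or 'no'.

Answer: yes

Derivation:
After press 1 at (1,0):
0 0 1 1 1
0 0 0 1 0
0 0 0 0 0
0 0 0 0 0

After press 2 at (0,3):
0 0 0 0 0
0 0 0 0 0
0 0 0 0 0
0 0 0 0 0

Lights still on: 0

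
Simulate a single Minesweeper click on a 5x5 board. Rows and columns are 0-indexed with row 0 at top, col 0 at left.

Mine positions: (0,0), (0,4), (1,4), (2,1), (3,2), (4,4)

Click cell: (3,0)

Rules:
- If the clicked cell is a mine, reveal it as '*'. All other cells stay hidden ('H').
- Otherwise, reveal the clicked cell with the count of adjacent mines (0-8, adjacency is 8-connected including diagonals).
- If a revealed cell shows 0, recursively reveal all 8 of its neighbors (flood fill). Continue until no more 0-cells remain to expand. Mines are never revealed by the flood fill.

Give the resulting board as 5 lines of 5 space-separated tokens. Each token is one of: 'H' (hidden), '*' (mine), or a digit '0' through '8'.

H H H H H
H H H H H
H H H H H
1 H H H H
H H H H H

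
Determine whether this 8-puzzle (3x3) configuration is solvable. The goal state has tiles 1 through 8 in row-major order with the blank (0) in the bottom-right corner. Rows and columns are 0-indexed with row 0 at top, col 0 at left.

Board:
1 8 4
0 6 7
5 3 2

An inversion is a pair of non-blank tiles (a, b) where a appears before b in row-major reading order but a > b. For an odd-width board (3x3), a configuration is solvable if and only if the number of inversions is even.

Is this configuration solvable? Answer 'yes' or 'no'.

Answer: no

Derivation:
Inversions (pairs i<j in row-major order where tile[i] > tile[j] > 0): 17
17 is odd, so the puzzle is not solvable.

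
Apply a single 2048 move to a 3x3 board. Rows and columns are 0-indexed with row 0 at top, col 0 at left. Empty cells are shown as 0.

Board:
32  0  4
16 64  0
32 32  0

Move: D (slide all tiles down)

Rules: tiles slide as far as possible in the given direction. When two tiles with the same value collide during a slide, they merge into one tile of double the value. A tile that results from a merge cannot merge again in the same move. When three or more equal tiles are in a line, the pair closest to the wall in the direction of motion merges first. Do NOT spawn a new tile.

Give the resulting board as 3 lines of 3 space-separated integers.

Slide down:
col 0: [32, 16, 32] -> [32, 16, 32]
col 1: [0, 64, 32] -> [0, 64, 32]
col 2: [4, 0, 0] -> [0, 0, 4]

Answer: 32  0  0
16 64  0
32 32  4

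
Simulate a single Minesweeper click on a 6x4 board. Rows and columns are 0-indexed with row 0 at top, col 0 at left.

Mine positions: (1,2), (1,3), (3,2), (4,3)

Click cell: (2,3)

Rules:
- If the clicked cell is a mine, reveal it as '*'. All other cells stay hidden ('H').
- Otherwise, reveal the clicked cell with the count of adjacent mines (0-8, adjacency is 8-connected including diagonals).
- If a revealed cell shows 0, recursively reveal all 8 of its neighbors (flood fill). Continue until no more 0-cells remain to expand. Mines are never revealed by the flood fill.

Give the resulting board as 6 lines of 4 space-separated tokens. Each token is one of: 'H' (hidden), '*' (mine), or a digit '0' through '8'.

H H H H
H H H H
H H H 3
H H H H
H H H H
H H H H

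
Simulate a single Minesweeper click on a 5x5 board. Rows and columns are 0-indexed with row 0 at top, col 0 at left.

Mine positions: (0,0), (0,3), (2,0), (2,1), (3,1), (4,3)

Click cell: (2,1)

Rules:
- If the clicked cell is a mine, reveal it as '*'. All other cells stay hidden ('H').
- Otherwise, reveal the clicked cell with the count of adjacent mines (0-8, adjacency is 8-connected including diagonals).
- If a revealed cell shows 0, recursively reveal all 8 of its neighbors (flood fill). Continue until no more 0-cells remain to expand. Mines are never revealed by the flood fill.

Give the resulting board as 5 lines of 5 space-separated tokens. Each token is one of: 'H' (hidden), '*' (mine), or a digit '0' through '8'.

H H H H H
H H H H H
H * H H H
H H H H H
H H H H H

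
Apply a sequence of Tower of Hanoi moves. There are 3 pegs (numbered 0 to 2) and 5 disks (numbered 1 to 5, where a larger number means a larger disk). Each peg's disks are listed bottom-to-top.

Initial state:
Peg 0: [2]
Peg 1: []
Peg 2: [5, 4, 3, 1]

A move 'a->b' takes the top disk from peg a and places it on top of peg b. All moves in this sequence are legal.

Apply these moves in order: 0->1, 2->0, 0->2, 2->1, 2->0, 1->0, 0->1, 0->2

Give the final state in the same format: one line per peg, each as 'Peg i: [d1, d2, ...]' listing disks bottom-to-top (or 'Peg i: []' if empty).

After move 1 (0->1):
Peg 0: []
Peg 1: [2]
Peg 2: [5, 4, 3, 1]

After move 2 (2->0):
Peg 0: [1]
Peg 1: [2]
Peg 2: [5, 4, 3]

After move 3 (0->2):
Peg 0: []
Peg 1: [2]
Peg 2: [5, 4, 3, 1]

After move 4 (2->1):
Peg 0: []
Peg 1: [2, 1]
Peg 2: [5, 4, 3]

After move 5 (2->0):
Peg 0: [3]
Peg 1: [2, 1]
Peg 2: [5, 4]

After move 6 (1->0):
Peg 0: [3, 1]
Peg 1: [2]
Peg 2: [5, 4]

After move 7 (0->1):
Peg 0: [3]
Peg 1: [2, 1]
Peg 2: [5, 4]

After move 8 (0->2):
Peg 0: []
Peg 1: [2, 1]
Peg 2: [5, 4, 3]

Answer: Peg 0: []
Peg 1: [2, 1]
Peg 2: [5, 4, 3]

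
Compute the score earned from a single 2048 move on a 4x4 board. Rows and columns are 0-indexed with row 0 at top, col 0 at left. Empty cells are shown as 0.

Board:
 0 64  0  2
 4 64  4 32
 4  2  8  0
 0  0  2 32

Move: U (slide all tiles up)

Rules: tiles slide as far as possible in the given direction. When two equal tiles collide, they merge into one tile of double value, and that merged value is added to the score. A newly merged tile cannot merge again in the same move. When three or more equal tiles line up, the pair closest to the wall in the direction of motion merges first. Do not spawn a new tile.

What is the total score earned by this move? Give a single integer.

Slide up:
col 0: [0, 4, 4, 0] -> [8, 0, 0, 0]  score +8 (running 8)
col 1: [64, 64, 2, 0] -> [128, 2, 0, 0]  score +128 (running 136)
col 2: [0, 4, 8, 2] -> [4, 8, 2, 0]  score +0 (running 136)
col 3: [2, 32, 0, 32] -> [2, 64, 0, 0]  score +64 (running 200)
Board after move:
  8 128   4   2
  0   2   8  64
  0   0   2   0
  0   0   0   0

Answer: 200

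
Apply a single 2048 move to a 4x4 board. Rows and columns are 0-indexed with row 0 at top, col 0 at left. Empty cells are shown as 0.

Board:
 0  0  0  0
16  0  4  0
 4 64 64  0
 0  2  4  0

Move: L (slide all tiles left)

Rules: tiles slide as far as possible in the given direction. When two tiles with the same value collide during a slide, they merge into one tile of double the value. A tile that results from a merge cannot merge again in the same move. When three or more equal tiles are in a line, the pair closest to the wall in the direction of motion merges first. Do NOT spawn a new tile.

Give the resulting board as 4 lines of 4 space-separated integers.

Answer:   0   0   0   0
 16   4   0   0
  4 128   0   0
  2   4   0   0

Derivation:
Slide left:
row 0: [0, 0, 0, 0] -> [0, 0, 0, 0]
row 1: [16, 0, 4, 0] -> [16, 4, 0, 0]
row 2: [4, 64, 64, 0] -> [4, 128, 0, 0]
row 3: [0, 2, 4, 0] -> [2, 4, 0, 0]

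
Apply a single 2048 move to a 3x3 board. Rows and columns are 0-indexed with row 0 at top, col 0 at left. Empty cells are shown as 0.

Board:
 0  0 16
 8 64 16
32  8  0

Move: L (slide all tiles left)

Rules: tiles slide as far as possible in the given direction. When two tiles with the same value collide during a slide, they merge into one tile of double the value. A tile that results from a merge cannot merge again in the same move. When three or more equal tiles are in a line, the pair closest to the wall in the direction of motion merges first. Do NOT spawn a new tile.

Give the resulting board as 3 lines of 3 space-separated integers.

Slide left:
row 0: [0, 0, 16] -> [16, 0, 0]
row 1: [8, 64, 16] -> [8, 64, 16]
row 2: [32, 8, 0] -> [32, 8, 0]

Answer: 16  0  0
 8 64 16
32  8  0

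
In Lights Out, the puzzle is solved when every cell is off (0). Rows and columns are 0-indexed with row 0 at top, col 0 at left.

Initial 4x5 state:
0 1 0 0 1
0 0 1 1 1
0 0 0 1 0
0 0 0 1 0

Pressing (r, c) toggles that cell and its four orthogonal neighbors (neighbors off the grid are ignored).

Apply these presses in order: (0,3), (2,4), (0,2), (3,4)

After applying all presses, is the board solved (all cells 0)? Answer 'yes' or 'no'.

After press 1 at (0,3):
0 1 1 1 0
0 0 1 0 1
0 0 0 1 0
0 0 0 1 0

After press 2 at (2,4):
0 1 1 1 0
0 0 1 0 0
0 0 0 0 1
0 0 0 1 1

After press 3 at (0,2):
0 0 0 0 0
0 0 0 0 0
0 0 0 0 1
0 0 0 1 1

After press 4 at (3,4):
0 0 0 0 0
0 0 0 0 0
0 0 0 0 0
0 0 0 0 0

Lights still on: 0

Answer: yes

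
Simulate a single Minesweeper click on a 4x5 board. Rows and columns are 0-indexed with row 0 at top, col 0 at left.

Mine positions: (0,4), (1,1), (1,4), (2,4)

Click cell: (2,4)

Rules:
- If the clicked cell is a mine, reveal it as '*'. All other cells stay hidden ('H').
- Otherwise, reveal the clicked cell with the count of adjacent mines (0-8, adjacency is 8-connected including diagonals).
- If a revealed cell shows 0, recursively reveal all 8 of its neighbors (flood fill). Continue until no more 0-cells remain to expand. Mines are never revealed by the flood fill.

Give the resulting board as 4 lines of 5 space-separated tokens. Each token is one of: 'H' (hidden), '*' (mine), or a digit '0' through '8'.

H H H H H
H H H H H
H H H H *
H H H H H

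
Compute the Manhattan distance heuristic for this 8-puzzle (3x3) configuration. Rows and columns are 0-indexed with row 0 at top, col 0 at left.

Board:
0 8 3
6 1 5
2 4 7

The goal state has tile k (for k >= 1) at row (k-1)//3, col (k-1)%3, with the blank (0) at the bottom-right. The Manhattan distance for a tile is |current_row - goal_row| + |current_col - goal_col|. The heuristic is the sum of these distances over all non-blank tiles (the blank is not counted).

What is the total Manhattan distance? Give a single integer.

Answer: 14

Derivation:
Tile 8: at (0,1), goal (2,1), distance |0-2|+|1-1| = 2
Tile 3: at (0,2), goal (0,2), distance |0-0|+|2-2| = 0
Tile 6: at (1,0), goal (1,2), distance |1-1|+|0-2| = 2
Tile 1: at (1,1), goal (0,0), distance |1-0|+|1-0| = 2
Tile 5: at (1,2), goal (1,1), distance |1-1|+|2-1| = 1
Tile 2: at (2,0), goal (0,1), distance |2-0|+|0-1| = 3
Tile 4: at (2,1), goal (1,0), distance |2-1|+|1-0| = 2
Tile 7: at (2,2), goal (2,0), distance |2-2|+|2-0| = 2
Sum: 2 + 0 + 2 + 2 + 1 + 3 + 2 + 2 = 14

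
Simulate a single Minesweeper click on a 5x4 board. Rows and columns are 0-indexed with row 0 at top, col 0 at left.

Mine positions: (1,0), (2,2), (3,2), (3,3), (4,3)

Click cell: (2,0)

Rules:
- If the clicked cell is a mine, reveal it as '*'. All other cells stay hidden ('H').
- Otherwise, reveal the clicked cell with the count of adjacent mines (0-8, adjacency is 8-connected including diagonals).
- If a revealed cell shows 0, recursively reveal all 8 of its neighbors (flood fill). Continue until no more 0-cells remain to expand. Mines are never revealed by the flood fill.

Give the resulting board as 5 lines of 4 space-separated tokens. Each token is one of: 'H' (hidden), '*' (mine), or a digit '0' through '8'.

H H H H
H H H H
1 H H H
H H H H
H H H H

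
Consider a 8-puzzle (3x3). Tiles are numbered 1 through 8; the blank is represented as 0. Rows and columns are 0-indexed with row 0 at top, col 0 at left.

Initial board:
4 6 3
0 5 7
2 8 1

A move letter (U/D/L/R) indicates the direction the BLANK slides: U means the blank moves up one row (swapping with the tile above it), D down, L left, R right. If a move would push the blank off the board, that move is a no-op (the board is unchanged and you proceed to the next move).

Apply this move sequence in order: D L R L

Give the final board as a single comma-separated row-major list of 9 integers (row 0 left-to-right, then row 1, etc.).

Answer: 4, 6, 3, 2, 5, 7, 0, 8, 1

Derivation:
After move 1 (D):
4 6 3
2 5 7
0 8 1

After move 2 (L):
4 6 3
2 5 7
0 8 1

After move 3 (R):
4 6 3
2 5 7
8 0 1

After move 4 (L):
4 6 3
2 5 7
0 8 1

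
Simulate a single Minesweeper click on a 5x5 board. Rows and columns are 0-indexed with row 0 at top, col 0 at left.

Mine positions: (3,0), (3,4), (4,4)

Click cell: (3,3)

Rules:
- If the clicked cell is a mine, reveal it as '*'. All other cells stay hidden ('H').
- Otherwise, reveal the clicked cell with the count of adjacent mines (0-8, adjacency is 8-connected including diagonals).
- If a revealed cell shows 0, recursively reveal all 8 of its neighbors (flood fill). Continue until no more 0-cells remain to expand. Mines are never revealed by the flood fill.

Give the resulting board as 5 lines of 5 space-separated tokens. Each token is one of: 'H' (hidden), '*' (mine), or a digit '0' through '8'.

H H H H H
H H H H H
H H H H H
H H H 2 H
H H H H H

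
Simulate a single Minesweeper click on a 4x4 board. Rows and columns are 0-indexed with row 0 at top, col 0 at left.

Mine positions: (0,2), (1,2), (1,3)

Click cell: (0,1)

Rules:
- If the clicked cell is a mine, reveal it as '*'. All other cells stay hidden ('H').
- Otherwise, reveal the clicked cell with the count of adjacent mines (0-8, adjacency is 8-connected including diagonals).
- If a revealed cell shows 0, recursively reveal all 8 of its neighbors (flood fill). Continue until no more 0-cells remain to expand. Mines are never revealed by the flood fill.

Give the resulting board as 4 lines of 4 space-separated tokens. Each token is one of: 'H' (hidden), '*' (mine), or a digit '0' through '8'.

H 2 H H
H H H H
H H H H
H H H H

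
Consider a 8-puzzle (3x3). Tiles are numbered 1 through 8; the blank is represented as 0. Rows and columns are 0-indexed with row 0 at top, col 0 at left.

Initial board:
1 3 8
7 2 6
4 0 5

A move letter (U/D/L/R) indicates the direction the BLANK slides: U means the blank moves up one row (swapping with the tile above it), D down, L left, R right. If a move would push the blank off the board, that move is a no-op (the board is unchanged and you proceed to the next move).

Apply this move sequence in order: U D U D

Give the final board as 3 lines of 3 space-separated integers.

Answer: 1 3 8
7 2 6
4 0 5

Derivation:
After move 1 (U):
1 3 8
7 0 6
4 2 5

After move 2 (D):
1 3 8
7 2 6
4 0 5

After move 3 (U):
1 3 8
7 0 6
4 2 5

After move 4 (D):
1 3 8
7 2 6
4 0 5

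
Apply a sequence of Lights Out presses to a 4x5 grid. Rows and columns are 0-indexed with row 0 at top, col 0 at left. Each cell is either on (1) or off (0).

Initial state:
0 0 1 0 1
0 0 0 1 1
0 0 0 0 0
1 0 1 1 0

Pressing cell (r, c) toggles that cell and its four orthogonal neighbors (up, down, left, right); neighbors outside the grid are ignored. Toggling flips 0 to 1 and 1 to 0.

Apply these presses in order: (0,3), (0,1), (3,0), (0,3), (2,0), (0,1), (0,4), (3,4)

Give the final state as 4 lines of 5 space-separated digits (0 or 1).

After press 1 at (0,3):
0 0 0 1 0
0 0 0 0 1
0 0 0 0 0
1 0 1 1 0

After press 2 at (0,1):
1 1 1 1 0
0 1 0 0 1
0 0 0 0 0
1 0 1 1 0

After press 3 at (3,0):
1 1 1 1 0
0 1 0 0 1
1 0 0 0 0
0 1 1 1 0

After press 4 at (0,3):
1 1 0 0 1
0 1 0 1 1
1 0 0 0 0
0 1 1 1 0

After press 5 at (2,0):
1 1 0 0 1
1 1 0 1 1
0 1 0 0 0
1 1 1 1 0

After press 6 at (0,1):
0 0 1 0 1
1 0 0 1 1
0 1 0 0 0
1 1 1 1 0

After press 7 at (0,4):
0 0 1 1 0
1 0 0 1 0
0 1 0 0 0
1 1 1 1 0

After press 8 at (3,4):
0 0 1 1 0
1 0 0 1 0
0 1 0 0 1
1 1 1 0 1

Answer: 0 0 1 1 0
1 0 0 1 0
0 1 0 0 1
1 1 1 0 1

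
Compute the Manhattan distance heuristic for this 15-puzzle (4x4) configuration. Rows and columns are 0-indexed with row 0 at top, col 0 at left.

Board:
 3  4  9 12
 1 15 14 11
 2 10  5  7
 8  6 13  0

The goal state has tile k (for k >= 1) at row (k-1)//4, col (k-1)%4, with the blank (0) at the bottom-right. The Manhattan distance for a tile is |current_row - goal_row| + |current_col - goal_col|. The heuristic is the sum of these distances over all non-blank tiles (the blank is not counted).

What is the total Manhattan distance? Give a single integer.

Answer: 36

Derivation:
Tile 3: (0,0)->(0,2) = 2
Tile 4: (0,1)->(0,3) = 2
Tile 9: (0,2)->(2,0) = 4
Tile 12: (0,3)->(2,3) = 2
Tile 1: (1,0)->(0,0) = 1
Tile 15: (1,1)->(3,2) = 3
Tile 14: (1,2)->(3,1) = 3
Tile 11: (1,3)->(2,2) = 2
Tile 2: (2,0)->(0,1) = 3
Tile 10: (2,1)->(2,1) = 0
Tile 5: (2,2)->(1,0) = 3
Tile 7: (2,3)->(1,2) = 2
Tile 8: (3,0)->(1,3) = 5
Tile 6: (3,1)->(1,1) = 2
Tile 13: (3,2)->(3,0) = 2
Sum: 2 + 2 + 4 + 2 + 1 + 3 + 3 + 2 + 3 + 0 + 3 + 2 + 5 + 2 + 2 = 36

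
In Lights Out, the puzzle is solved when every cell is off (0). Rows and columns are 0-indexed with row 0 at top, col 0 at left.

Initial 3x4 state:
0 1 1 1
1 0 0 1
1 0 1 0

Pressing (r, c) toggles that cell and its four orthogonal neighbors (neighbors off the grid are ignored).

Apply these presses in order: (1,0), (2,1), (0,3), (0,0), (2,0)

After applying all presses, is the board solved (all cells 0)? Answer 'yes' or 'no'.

After press 1 at (1,0):
1 1 1 1
0 1 0 1
0 0 1 0

After press 2 at (2,1):
1 1 1 1
0 0 0 1
1 1 0 0

After press 3 at (0,3):
1 1 0 0
0 0 0 0
1 1 0 0

After press 4 at (0,0):
0 0 0 0
1 0 0 0
1 1 0 0

After press 5 at (2,0):
0 0 0 0
0 0 0 0
0 0 0 0

Lights still on: 0

Answer: yes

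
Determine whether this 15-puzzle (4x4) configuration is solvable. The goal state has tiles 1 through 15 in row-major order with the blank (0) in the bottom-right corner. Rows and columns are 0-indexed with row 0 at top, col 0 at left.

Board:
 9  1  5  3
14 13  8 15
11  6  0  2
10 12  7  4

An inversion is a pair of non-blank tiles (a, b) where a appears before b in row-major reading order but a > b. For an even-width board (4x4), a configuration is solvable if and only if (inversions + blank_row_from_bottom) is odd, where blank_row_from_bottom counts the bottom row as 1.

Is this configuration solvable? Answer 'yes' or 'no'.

Inversions: 52
Blank is in row 2 (0-indexed from top), which is row 2 counting from the bottom (bottom = 1).
52 + 2 = 54, which is even, so the puzzle is not solvable.

Answer: no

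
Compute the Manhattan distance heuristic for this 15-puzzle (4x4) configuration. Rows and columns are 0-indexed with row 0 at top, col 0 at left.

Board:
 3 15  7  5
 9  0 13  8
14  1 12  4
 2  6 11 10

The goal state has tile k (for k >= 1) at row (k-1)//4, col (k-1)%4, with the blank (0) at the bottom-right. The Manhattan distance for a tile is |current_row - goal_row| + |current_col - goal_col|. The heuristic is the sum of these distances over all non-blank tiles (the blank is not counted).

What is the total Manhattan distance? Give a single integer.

Answer: 34

Derivation:
Tile 3: at (0,0), goal (0,2), distance |0-0|+|0-2| = 2
Tile 15: at (0,1), goal (3,2), distance |0-3|+|1-2| = 4
Tile 7: at (0,2), goal (1,2), distance |0-1|+|2-2| = 1
Tile 5: at (0,3), goal (1,0), distance |0-1|+|3-0| = 4
Tile 9: at (1,0), goal (2,0), distance |1-2|+|0-0| = 1
Tile 13: at (1,2), goal (3,0), distance |1-3|+|2-0| = 4
Tile 8: at (1,3), goal (1,3), distance |1-1|+|3-3| = 0
Tile 14: at (2,0), goal (3,1), distance |2-3|+|0-1| = 2
Tile 1: at (2,1), goal (0,0), distance |2-0|+|1-0| = 3
Tile 12: at (2,2), goal (2,3), distance |2-2|+|2-3| = 1
Tile 4: at (2,3), goal (0,3), distance |2-0|+|3-3| = 2
Tile 2: at (3,0), goal (0,1), distance |3-0|+|0-1| = 4
Tile 6: at (3,1), goal (1,1), distance |3-1|+|1-1| = 2
Tile 11: at (3,2), goal (2,2), distance |3-2|+|2-2| = 1
Tile 10: at (3,3), goal (2,1), distance |3-2|+|3-1| = 3
Sum: 2 + 4 + 1 + 4 + 1 + 4 + 0 + 2 + 3 + 1 + 2 + 4 + 2 + 1 + 3 = 34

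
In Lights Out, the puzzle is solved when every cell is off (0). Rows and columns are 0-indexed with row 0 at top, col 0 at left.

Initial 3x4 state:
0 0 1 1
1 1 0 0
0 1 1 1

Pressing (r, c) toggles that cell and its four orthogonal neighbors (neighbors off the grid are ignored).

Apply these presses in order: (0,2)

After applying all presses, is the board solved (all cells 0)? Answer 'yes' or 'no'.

After press 1 at (0,2):
0 1 0 0
1 1 1 0
0 1 1 1

Lights still on: 7

Answer: no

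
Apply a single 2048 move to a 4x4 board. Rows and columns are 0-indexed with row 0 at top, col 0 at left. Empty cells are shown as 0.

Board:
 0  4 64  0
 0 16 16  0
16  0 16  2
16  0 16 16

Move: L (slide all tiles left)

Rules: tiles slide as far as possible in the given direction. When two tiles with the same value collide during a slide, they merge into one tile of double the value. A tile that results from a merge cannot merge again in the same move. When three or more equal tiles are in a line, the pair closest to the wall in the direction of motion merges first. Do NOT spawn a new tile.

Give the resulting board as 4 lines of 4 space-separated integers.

Answer:  4 64  0  0
32  0  0  0
32  2  0  0
32 16  0  0

Derivation:
Slide left:
row 0: [0, 4, 64, 0] -> [4, 64, 0, 0]
row 1: [0, 16, 16, 0] -> [32, 0, 0, 0]
row 2: [16, 0, 16, 2] -> [32, 2, 0, 0]
row 3: [16, 0, 16, 16] -> [32, 16, 0, 0]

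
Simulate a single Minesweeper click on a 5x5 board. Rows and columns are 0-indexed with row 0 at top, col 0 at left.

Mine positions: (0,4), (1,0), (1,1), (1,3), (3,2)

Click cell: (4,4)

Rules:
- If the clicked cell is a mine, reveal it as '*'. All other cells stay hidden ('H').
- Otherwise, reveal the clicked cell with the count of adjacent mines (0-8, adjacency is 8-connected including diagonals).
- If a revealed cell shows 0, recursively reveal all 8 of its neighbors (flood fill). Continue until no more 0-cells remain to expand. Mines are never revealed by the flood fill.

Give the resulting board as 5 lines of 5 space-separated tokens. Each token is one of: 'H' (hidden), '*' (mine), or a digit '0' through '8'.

H H H H H
H H H H H
H H H 2 1
H H H 1 0
H H H 1 0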